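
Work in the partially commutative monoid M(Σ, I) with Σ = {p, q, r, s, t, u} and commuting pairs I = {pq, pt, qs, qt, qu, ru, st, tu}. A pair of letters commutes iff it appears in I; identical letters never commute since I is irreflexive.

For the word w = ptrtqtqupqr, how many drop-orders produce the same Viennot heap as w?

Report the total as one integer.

600

piece 0:p — minimal
piece 1:t — minimal
piece 2:r rests on {0:p, 1:t}
piece 3:t rests on {2:r}
piece 4:q rests on {2:r}
piece 5:t rests on {3:t}
piece 6:q rests on {4:q}
piece 7:u rests on {0:p}
piece 8:p rests on {2:r, 7:u}
piece 9:q rests on {6:q}
piece 10:r rests on {5:t, 8:p, 9:q}
minimal pieces: {0:p, 1:t}
ways to finish when only these pieces remain (= sum over removing one remaining piece with nothing left below it):
  1 left: {10}→1
  2 left: {5,10}→1  {8,10}→1  {9,10}→1
  3 left: {3,5,10}→1  {5,8,10}→2  {5,9,10}→2  {6,9,10}→1  {7,8,10}→1  {8,9,10}→2
  4 left: {3,5,8,10}→3  {3,5,9,10}→3  {4,6,9,10}→1  {5,6,9,10}→3  {5,7,8,10}→3  {5,8,9,10}→6  {6,8,9,10}→3  {7,8,9,10}→3
  5 left: {3,5,6,9,10}→6  {3,5,7,8,10}→6  {3,5,8,9,10}→12  {4,5,6,9,10}→4  {4,6,8,9,10}→4  {5,6,8,9,10}→12  {5,7,8,9,10}→12  {6,7,8,9,10}→6
  6 left: {3,4,5,6,9,10}→10  {3,5,6,8,9,10}→30  {3,5,7,8,9,10}→30  {4,5,6,8,9,10}→20  {4,6,7,8,9,10}→10  {5,6,7,8,9,10}→30
  7 left: {3,4,5,6,8,9,10}→60  {3,5,6,7,8,9,10}→90  {4,5,6,7,8,9,10}→60
  8 left: {2,3,4,5,6,8,9,10}→60  {3,4,5,6,7,8,9,10}→210
  9 left: {1,2,3,4,5,6,8,9,10}→60  {2,3,4,5,6,7,8,9,10}→270
  placing 0:p first → 330 extensions
  placing 1:t first → 270 extensions
total linear extensions = 600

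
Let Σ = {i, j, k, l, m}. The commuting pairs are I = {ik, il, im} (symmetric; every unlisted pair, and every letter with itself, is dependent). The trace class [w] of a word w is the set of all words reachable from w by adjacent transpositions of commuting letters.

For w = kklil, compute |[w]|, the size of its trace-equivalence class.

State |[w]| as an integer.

drop 0:k onto floor
drop 1:k onto {0:k}
drop 2:l onto {1:k}
drop 3:i onto floor
drop 4:l onto {2:l}
ground layer = {0:k, 3:i}
drop-orders for the pieces not yet dropped (sum over which currently-grounded one goes next):
  1 to go: {3} 1  {4} 1
  2 to go: {2,4} 1  {3,4} 2
  3 to go: {1,2,4} 1  {2,3,4} 3
  if 0:k drops first: 4 orders
  if 3:i drops first: 1 orders
heap linearizations: 5

5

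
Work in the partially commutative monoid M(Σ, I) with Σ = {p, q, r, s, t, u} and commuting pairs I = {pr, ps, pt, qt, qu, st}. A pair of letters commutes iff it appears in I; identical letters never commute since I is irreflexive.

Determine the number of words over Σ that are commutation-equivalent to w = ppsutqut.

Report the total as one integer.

0(p) covers ∅
1(p) covers 0:p
2(s) covers ∅
3(u) covers 1:p, 2:s
4(t) covers 3:u
5(q) covers 1:p, 2:s
6(u) covers 4:t
7(t) covers 6:u
floor of heap: 0:p, 2:s
completions by unplaced set U, small U first (add the entries for U minus each lowest piece of U):
  |U|=1: {5}:1  {7}:1
  |U|=2: {5,7}:2  {6,7}:1
  |U|=3: {4,6,7}:1  {5,6,7}:3
  |U|=4: {3,4,6,7}:1  {4,5,6,7}:4
  |U|=5: {3,4,5,6,7}:5
  |U|=6: {1,3,4,5,6,7}:5  {2,3,4,5,6,7}:5
  start at 0(p): 10
  start at 2(s): 5
sum over floor = 15

15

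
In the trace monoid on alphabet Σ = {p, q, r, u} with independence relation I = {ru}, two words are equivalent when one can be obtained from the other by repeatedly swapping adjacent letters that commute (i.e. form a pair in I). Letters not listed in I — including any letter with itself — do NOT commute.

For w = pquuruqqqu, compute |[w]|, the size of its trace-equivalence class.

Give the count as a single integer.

4

drop 0:p onto floor
drop 1:q onto {0:p}
drop 2:u onto {1:q}
drop 3:u onto {2:u}
drop 4:r onto {1:q}
drop 5:u onto {3:u}
drop 6:q onto {4:r, 5:u}
drop 7:q onto {6:q}
drop 8:q onto {7:q}
drop 9:u onto {8:q}
ground layer = {0:p}
drop-orders for the pieces not yet dropped (sum over which currently-grounded one goes next):
  1 to go: {9} 1
  2 to go: {8,9} 1
  3 to go: {7,8,9} 1
  4 to go: {6,7,8,9} 1
  5 to go: {4,6,7,8,9} 1  {5,6,7,8,9} 1
  6 to go: {3,5,6,7,8,9} 1  {4,5,6,7,8,9} 2
  7 to go: {2,3,5,6,7,8,9} 1  {3,4,5,6,7,8,9} 3
  8 to go: {2,3,4,5,6,7,8,9} 4
  if 0:p drops first: 4 orders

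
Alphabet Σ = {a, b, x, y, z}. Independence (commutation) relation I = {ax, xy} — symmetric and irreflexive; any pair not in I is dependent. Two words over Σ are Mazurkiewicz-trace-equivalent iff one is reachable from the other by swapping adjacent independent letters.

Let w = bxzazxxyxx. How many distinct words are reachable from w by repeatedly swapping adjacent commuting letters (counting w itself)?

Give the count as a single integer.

0(b) covers ∅
1(x) covers 0:b
2(z) covers 1:x
3(a) covers 2:z
4(z) covers 3:a
5(x) covers 4:z
6(x) covers 5:x
7(y) covers 4:z
8(x) covers 6:x
9(x) covers 8:x
floor of heap: 0:b
completions by unplaced set U, small U first (add the entries for U minus each lowest piece of U):
  |U|=1: {7}:1  {9}:1
  |U|=2: {7,9}:2  {8,9}:1
  |U|=3: {6,8,9}:1  {7,8,9}:3
  |U|=4: {5,6,8,9}:1  {6,7,8,9}:4
  |U|=5: {5,6,7,8,9}:5
  |U|=6: {4,5,6,7,8,9}:5
  |U|=7: {3,4,5,6,7,8,9}:5
  |U|=8: {2,3,4,5,6,7,8,9}:5
  start at 0(b): 5

5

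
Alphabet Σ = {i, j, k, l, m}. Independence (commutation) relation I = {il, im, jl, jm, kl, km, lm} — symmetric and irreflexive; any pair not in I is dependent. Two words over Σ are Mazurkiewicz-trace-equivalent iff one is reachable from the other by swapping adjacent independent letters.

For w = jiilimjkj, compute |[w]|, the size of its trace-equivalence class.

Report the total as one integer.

piece 0:j — minimal
piece 1:i rests on {0:j}
piece 2:i rests on {1:i}
piece 3:l — minimal
piece 4:i rests on {2:i}
piece 5:m — minimal
piece 6:j rests on {4:i}
piece 7:k rests on {6:j}
piece 8:j rests on {7:k}
minimal pieces: {0:j, 3:l, 5:m}
ways to finish when only these pieces remain (= sum over removing one remaining piece with nothing left below it):
  1 left: {3}→1  {5}→1  {8}→1
  2 left: {3,5}→2  {3,8}→2  {5,8}→2  {7,8}→1
  3 left: {3,5,8}→6  {3,7,8}→3  {5,7,8}→3  {6,7,8}→1
  4 left: {3,5,7,8}→12  {3,6,7,8}→4  {4,6,7,8}→1  {5,6,7,8}→4
  5 left: {2,4,6,7,8}→1  {3,4,6,7,8}→5  {3,5,6,7,8}→20  {4,5,6,7,8}→5
  6 left: {1,2,4,6,7,8}→1  {2,3,4,6,7,8}→6  {2,4,5,6,7,8}→6  {3,4,5,6,7,8}→30
  7 left: {0,1,2,4,6,7,8}→1  {1,2,3,4,6,7,8}→7  {1,2,4,5,6,7,8}→7  {2,3,4,5,6,7,8}→42
  placing 0:j first → 56 extensions
  placing 3:l first → 8 extensions
  placing 5:m first → 8 extensions
total linear extensions = 72

72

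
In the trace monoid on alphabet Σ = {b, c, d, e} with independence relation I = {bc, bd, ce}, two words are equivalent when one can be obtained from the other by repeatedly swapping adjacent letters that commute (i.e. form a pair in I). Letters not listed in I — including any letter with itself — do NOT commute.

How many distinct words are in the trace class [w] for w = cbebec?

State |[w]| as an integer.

drop 0:c onto floor
drop 1:b onto floor
drop 2:e onto {1:b}
drop 3:b onto {2:e}
drop 4:e onto {3:b}
drop 5:c onto {0:c}
ground layer = {0:c, 1:b}
drop-orders for the pieces not yet dropped (sum over which currently-grounded one goes next):
  1 to go: {4} 1  {5} 1
  2 to go: {0,5} 1  {3,4} 1  {4,5} 2
  3 to go: {0,4,5} 3  {2,3,4} 1  {3,4,5} 3
  4 to go: {0,3,4,5} 6  {1,2,3,4} 1  {2,3,4,5} 4
  if 0:c drops first: 5 orders
  if 1:b drops first: 10 orders
heap linearizations: 15

15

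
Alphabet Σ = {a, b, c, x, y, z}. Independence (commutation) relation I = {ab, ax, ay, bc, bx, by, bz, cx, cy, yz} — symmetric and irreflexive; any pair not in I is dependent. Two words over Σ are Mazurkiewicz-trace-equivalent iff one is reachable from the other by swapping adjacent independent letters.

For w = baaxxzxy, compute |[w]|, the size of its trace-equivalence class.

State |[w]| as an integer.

48

drop 0:b onto floor
drop 1:a onto floor
drop 2:a onto {1:a}
drop 3:x onto floor
drop 4:x onto {3:x}
drop 5:z onto {2:a, 4:x}
drop 6:x onto {5:z}
drop 7:y onto {6:x}
ground layer = {0:b, 1:a, 3:x}
drop-orders for the pieces not yet dropped (sum over which currently-grounded one goes next):
  1 to go: {0} 1  {7} 1
  2 to go: {0,7} 2  {6,7} 1
  3 to go: {0,6,7} 3  {5,6,7} 1
  4 to go: {0,5,6,7} 4  {2,5,6,7} 1  {4,5,6,7} 1
  5 to go: {0,2,5,6,7} 5  {0,4,5,6,7} 5  {1,2,5,6,7} 1  {2,4,5,6,7} 2  {3,4,5,6,7} 1
  6 to go: {0,1,2,5,6,7} 6  {0,2,4,5,6,7} 12  {0,3,4,5,6,7} 6  {1,2,4,5,6,7} 3  {2,3,4,5,6,7} 3
  if 0:b drops first: 6 orders
  if 1:a drops first: 21 orders
  if 3:x drops first: 21 orders
heap linearizations: 48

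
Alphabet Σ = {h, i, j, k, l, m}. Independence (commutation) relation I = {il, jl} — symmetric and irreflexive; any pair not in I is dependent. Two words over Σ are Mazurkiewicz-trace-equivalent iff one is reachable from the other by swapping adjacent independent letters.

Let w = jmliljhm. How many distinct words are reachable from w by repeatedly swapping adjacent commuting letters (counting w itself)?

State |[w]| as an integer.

6

0(j) covers ∅
1(m) covers 0:j
2(l) covers 1:m
3(i) covers 1:m
4(l) covers 2:l
5(j) covers 3:i
6(h) covers 4:l, 5:j
7(m) covers 6:h
floor of heap: 0:j
completions by unplaced set U, small U first (add the entries for U minus each lowest piece of U):
  |U|=1: {7}:1
  |U|=2: {6,7}:1
  |U|=3: {4,6,7}:1  {5,6,7}:1
  |U|=4: {2,4,6,7}:1  {3,5,6,7}:1  {4,5,6,7}:2
  |U|=5: {2,4,5,6,7}:3  {3,4,5,6,7}:3
  |U|=6: {2,3,4,5,6,7}:6
  start at 0(j): 6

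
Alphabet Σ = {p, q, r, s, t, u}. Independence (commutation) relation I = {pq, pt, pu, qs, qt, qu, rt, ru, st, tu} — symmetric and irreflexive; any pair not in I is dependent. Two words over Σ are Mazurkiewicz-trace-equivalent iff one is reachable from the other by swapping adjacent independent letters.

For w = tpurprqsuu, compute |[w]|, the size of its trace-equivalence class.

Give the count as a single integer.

#0=t has no predecessor
#1=p has no predecessor
#2=u has no predecessor
#3=r depends on [1:p]
#4=p depends on [3:r]
#5=r depends on [4:p]
#6=q depends on [5:r]
#7=s depends on [2:u, 5:r]
#8=u depends on [7:s]
#9=u depends on [8:u]
sources: [0:t, 1:p, 2:u]
N(rest) = Σ N(rest − s) over sources s of rest; N(one piece) = 1:
  size 1 → [0]=1  [6]=1  [9]=1
  size 2 → [0,6]=2  [0,9]=2  [6,9]=2  [8,9]=1
  size 3 → [0,6,9]=6  [0,8,9]=3  [6,8,9]=3  [7,8,9]=1
  size 4 → [0,6,8,9]=12  [0,7,8,9]=4  [2,7,8,9]=1  [6,7,8,9]=4
  size 5 → [0,2,7,8,9]=5  [0,6,7,8,9]=20  [2,6,7,8,9]=5  [5,6,7,8,9]=4
  size 6 → [0,2,6,7,8,9]=30  [0,5,6,7,8,9]=24  [2,5,6,7,8,9]=9  [4,5,6,7,8,9]=4
  size 7 → [0,2,5,6,7,8,9]=63  [0,4,5,6,7,8,9]=28  [2,4,5,6,7,8,9]=13  [3,4,5,6,7,8,9]=4
  size 8 → [0,2,4,5,6,7,8,9]=104  [0,3,4,5,6,7,8,9]=32  [1,3,4,5,6,7,8,9]=4  [2,3,4,5,6,7,8,9]=17
  first=0(t) contributes 21
  first=1(p) contributes 153
  first=2(u) contributes 36
|[w]| = 210

210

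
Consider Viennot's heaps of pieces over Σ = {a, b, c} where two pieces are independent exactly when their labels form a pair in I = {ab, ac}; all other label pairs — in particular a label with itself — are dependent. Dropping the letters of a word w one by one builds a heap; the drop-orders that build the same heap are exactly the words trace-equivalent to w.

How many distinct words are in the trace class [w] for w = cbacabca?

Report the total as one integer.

#0=c has no predecessor
#1=b depends on [0:c]
#2=a has no predecessor
#3=c depends on [1:b]
#4=a depends on [2:a]
#5=b depends on [3:c]
#6=c depends on [5:b]
#7=a depends on [4:a]
sources: [0:c, 2:a]
N(rest) = Σ N(rest − s) over sources s of rest; N(one piece) = 1:
  size 1 → [6]=1  [7]=1
  size 2 → [4,7]=1  [5,6]=1  [6,7]=2
  size 3 → [2,4,7]=1  [3,5,6]=1  [4,6,7]=3  [5,6,7]=3
  size 4 → [1,3,5,6]=1  [2,4,6,7]=4  [3,5,6,7]=4  [4,5,6,7]=6
  size 5 → [0,1,3,5,6]=1  [1,3,5,6,7]=5  [2,4,5,6,7]=10  [3,4,5,6,7]=10
  size 6 → [0,1,3,5,6,7]=6  [1,3,4,5,6,7]=15  [2,3,4,5,6,7]=20
  first=0(c) contributes 35
  first=2(a) contributes 21
|[w]| = 56

56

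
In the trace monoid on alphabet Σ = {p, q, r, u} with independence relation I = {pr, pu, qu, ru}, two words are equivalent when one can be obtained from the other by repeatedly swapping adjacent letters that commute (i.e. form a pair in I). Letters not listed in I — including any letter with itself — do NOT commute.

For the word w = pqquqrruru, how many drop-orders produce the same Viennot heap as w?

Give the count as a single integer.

0(p) covers ∅
1(q) covers 0:p
2(q) covers 1:q
3(u) covers ∅
4(q) covers 2:q
5(r) covers 4:q
6(r) covers 5:r
7(u) covers 3:u
8(r) covers 6:r
9(u) covers 7:u
floor of heap: 0:p, 3:u
completions by unplaced set U, small U first (add the entries for U minus each lowest piece of U):
  |U|=1: {8}:1  {9}:1
  |U|=2: {6,8}:1  {7,9}:1  {8,9}:2
  |U|=3: {3,7,9}:1  {5,6,8}:1  {6,8,9}:3  {7,8,9}:3
  |U|=4: {3,7,8,9}:4  {4,5,6,8}:1  {5,6,8,9}:4  {6,7,8,9}:6
  |U|=5: {2,4,5,6,8}:1  {3,6,7,8,9}:10  {4,5,6,8,9}:5  {5,6,7,8,9}:10
  |U|=6: {1,2,4,5,6,8}:1  {2,4,5,6,8,9}:6  {3,5,6,7,8,9}:20  {4,5,6,7,8,9}:15
  |U|=7: {0,1,2,4,5,6,8}:1  {1,2,4,5,6,8,9}:7  {2,4,5,6,7,8,9}:21  {3,4,5,6,7,8,9}:35
  |U|=8: {0,1,2,4,5,6,8,9}:8  {1,2,4,5,6,7,8,9}:28  {2,3,4,5,6,7,8,9}:56
  start at 0(p): 84
  start at 3(u): 36
sum over floor = 120

120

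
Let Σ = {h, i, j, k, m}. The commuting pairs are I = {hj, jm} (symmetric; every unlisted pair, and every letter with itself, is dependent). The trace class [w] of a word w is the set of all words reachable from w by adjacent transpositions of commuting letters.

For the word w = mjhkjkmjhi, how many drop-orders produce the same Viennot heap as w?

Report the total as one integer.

9

0(m) covers ∅
1(j) covers ∅
2(h) covers 0:m
3(k) covers 1:j, 2:h
4(j) covers 3:k
5(k) covers 4:j
6(m) covers 5:k
7(j) covers 5:k
8(h) covers 6:m
9(i) covers 7:j, 8:h
floor of heap: 0:m, 1:j
completions by unplaced set U, small U first (add the entries for U minus each lowest piece of U):
  |U|=1: {9}:1
  |U|=2: {7,9}:1  {8,9}:1
  |U|=3: {6,8,9}:1  {7,8,9}:2
  |U|=4: {6,7,8,9}:3
  |U|=5: {5,6,7,8,9}:3
  |U|=6: {4,5,6,7,8,9}:3
  |U|=7: {3,4,5,6,7,8,9}:3
  |U|=8: {1,3,4,5,6,7,8,9}:3  {2,3,4,5,6,7,8,9}:3
  start at 0(m): 6
  start at 1(j): 3
sum over floor = 9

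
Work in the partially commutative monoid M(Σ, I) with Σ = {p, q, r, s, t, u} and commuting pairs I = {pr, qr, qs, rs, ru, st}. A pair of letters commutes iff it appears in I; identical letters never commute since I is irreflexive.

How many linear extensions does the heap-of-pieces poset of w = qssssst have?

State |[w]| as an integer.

#0=q has no predecessor
#1=s has no predecessor
#2=s depends on [1:s]
#3=s depends on [2:s]
#4=s depends on [3:s]
#5=s depends on [4:s]
#6=t depends on [0:q]
sources: [0:q, 1:s]
N(rest) = Σ N(rest − s) over sources s of rest; N(one piece) = 1:
  size 1 → [5]=1  [6]=1
  size 2 → [0,6]=1  [4,5]=1  [5,6]=2
  size 3 → [0,5,6]=3  [3,4,5]=1  [4,5,6]=3
  size 4 → [0,4,5,6]=6  [2,3,4,5]=1  [3,4,5,6]=4
  size 5 → [0,3,4,5,6]=10  [1,2,3,4,5]=1  [2,3,4,5,6]=5
  first=0(q) contributes 6
  first=1(s) contributes 15
|[w]| = 21

21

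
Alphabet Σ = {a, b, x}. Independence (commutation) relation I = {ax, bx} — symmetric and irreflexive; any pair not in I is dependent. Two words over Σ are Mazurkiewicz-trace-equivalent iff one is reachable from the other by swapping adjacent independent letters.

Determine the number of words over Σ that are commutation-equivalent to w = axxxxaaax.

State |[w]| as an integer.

drop 0:a onto floor
drop 1:x onto floor
drop 2:x onto {1:x}
drop 3:x onto {2:x}
drop 4:x onto {3:x}
drop 5:a onto {0:a}
drop 6:a onto {5:a}
drop 7:a onto {6:a}
drop 8:x onto {4:x}
ground layer = {0:a, 1:x}
drop-orders for the pieces not yet dropped (sum over which currently-grounded one goes next):
  1 to go: {7} 1  {8} 1
  2 to go: {4,8} 1  {6,7} 1  {7,8} 2
  3 to go: {3,4,8} 1  {4,7,8} 3  {5,6,7} 1  {6,7,8} 3
  4 to go: {0,5,6,7} 1  {2,3,4,8} 1  {3,4,7,8} 4  {4,6,7,8} 6  {5,6,7,8} 4
  5 to go: {0,5,6,7,8} 5  {1,2,3,4,8} 1  {2,3,4,7,8} 5  {3,4,6,7,8} 10  {4,5,6,7,8} 10
  6 to go: {0,4,5,6,7,8} 15  {1,2,3,4,7,8} 6  {2,3,4,6,7,8} 15  {3,4,5,6,7,8} 20
  7 to go: {0,3,4,5,6,7,8} 35  {1,2,3,4,6,7,8} 21  {2,3,4,5,6,7,8} 35
  if 0:a drops first: 56 orders
  if 1:x drops first: 70 orders
heap linearizations: 126

126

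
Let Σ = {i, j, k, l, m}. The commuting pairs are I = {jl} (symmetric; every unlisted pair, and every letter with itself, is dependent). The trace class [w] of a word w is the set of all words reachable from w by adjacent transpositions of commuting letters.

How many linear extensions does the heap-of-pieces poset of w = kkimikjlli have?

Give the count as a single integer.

#0=k has no predecessor
#1=k depends on [0:k]
#2=i depends on [1:k]
#3=m depends on [2:i]
#4=i depends on [3:m]
#5=k depends on [4:i]
#6=j depends on [5:k]
#7=l depends on [5:k]
#8=l depends on [7:l]
#9=i depends on [6:j, 8:l]
sources: [0:k]
N(rest) = Σ N(rest − s) over sources s of rest; N(one piece) = 1:
  size 1 → [9]=1
  size 2 → [6,9]=1  [8,9]=1
  size 3 → [6,8,9]=2  [7,8,9]=1
  size 4 → [6,7,8,9]=3
  size 5 → [5,6,7,8,9]=3
  size 6 → [4,5,6,7,8,9]=3
  size 7 → [3,4,5,6,7,8,9]=3
  size 8 → [2,3,4,5,6,7,8,9]=3
  first=0(k) contributes 3

3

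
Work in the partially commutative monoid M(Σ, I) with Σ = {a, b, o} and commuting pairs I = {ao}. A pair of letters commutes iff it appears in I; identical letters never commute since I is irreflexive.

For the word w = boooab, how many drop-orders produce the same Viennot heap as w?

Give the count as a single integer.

4

piece 0:b — minimal
piece 1:o rests on {0:b}
piece 2:o rests on {1:o}
piece 3:o rests on {2:o}
piece 4:a rests on {0:b}
piece 5:b rests on {3:o, 4:a}
minimal pieces: {0:b}
ways to finish when only these pieces remain (= sum over removing one remaining piece with nothing left below it):
  1 left: {5}→1
  2 left: {3,5}→1  {4,5}→1
  3 left: {2,3,5}→1  {3,4,5}→2
  4 left: {1,2,3,5}→1  {2,3,4,5}→3
  placing 0:b first → 4 extensions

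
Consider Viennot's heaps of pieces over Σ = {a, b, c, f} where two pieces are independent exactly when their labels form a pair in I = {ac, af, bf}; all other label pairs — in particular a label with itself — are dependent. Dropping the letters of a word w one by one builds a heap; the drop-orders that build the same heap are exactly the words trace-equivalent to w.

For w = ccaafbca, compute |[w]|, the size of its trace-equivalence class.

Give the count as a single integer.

38

piece 0:c — minimal
piece 1:c rests on {0:c}
piece 2:a — minimal
piece 3:a rests on {2:a}
piece 4:f rests on {1:c}
piece 5:b rests on {1:c, 3:a}
piece 6:c rests on {4:f, 5:b}
piece 7:a rests on {5:b}
minimal pieces: {0:c, 2:a}
ways to finish when only these pieces remain (= sum over removing one remaining piece with nothing left below it):
  1 left: {6}→1  {7}→1
  2 left: {4,6}→1  {6,7}→2
  3 left: {4,6,7}→3  {5,6,7}→2
  4 left: {3,5,6,7}→2  {4,5,6,7}→5
  5 left: {1,4,5,6,7}→5  {2,3,5,6,7}→2  {3,4,5,6,7}→7
  6 left: {0,1,4,5,6,7}→5  {1,3,4,5,6,7}→12  {2,3,4,5,6,7}→9
  placing 0:c first → 21 extensions
  placing 2:a first → 17 extensions
total linear extensions = 38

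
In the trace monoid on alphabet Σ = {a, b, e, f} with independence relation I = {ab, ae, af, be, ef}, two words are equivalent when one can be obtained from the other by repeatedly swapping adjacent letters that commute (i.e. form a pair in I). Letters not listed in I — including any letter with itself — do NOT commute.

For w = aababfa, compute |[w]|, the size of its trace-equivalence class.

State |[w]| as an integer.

35

0(a) covers ∅
1(a) covers 0:a
2(b) covers ∅
3(a) covers 1:a
4(b) covers 2:b
5(f) covers 4:b
6(a) covers 3:a
floor of heap: 0:a, 2:b
completions by unplaced set U, small U first (add the entries for U minus each lowest piece of U):
  |U|=1: {5}:1  {6}:1
  |U|=2: {3,6}:1  {4,5}:1  {5,6}:2
  |U|=3: {1,3,6}:1  {2,4,5}:1  {3,5,6}:3  {4,5,6}:3
  |U|=4: {0,1,3,6}:1  {1,3,5,6}:4  {2,4,5,6}:4  {3,4,5,6}:6
  |U|=5: {0,1,3,5,6}:5  {1,3,4,5,6}:10  {2,3,4,5,6}:10
  start at 0(a): 20
  start at 2(b): 15
sum over floor = 35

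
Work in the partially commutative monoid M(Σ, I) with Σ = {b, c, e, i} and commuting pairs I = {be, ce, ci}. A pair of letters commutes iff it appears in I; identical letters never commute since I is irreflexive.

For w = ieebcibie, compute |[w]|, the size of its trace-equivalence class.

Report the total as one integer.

9

piece 0:i — minimal
piece 1:e rests on {0:i}
piece 2:e rests on {1:e}
piece 3:b rests on {0:i}
piece 4:c rests on {3:b}
piece 5:i rests on {2:e, 3:b}
piece 6:b rests on {4:c, 5:i}
piece 7:i rests on {6:b}
piece 8:e rests on {7:i}
minimal pieces: {0:i}
ways to finish when only these pieces remain (= sum over removing one remaining piece with nothing left below it):
  1 left: {8}→1
  2 left: {7,8}→1
  3 left: {6,7,8}→1
  4 left: {4,6,7,8}→1  {5,6,7,8}→1
  5 left: {2,5,6,7,8}→1  {4,5,6,7,8}→2
  6 left: {1,2,5,6,7,8}→1  {2,4,5,6,7,8}→3  {3,4,5,6,7,8}→2
  7 left: {1,2,4,5,6,7,8}→4  {2,3,4,5,6,7,8}→5
  placing 0:i first → 9 extensions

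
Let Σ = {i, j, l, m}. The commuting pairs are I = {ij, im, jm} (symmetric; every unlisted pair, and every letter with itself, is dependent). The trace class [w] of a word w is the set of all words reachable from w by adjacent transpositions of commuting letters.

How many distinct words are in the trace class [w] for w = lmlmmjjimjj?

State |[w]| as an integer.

drop 0:l onto floor
drop 1:m onto {0:l}
drop 2:l onto {1:m}
drop 3:m onto {2:l}
drop 4:m onto {3:m}
drop 5:j onto {2:l}
drop 6:j onto {5:j}
drop 7:i onto {2:l}
drop 8:m onto {4:m}
drop 9:j onto {6:j}
drop 10:j onto {9:j}
ground layer = {0:l}
drop-orders for the pieces not yet dropped (sum over which currently-grounded one goes next):
  1 to go: {7} 1  {8} 1  {10} 1
  2 to go: {4,8} 1  {7,8} 2  {7,10} 2  {8,10} 2  {9,10} 1
  3 to go: {3,4,8} 1  {4,7,8} 3  {4,8,10} 3  {6,9,10} 1  {7,8,10} 6  {7,9,10} 3  {8,9,10} 3
  4 to go: {3,4,7,8} 4  {3,4,8,10} 4  {4,7,8,10} 12  {4,8,9,10} 6  {5,6,9,10} 1  {6,7,9,10} 4  {6,8,9,10} 4  {7,8,9,10} 12
  5 to go: {3,4,7,8,10} 20  {3,4,8,9,10} 10  {4,6,8,9,10} 10  {4,7,8,9,10} 30  {5,6,7,9,10} 5  {5,6,8,9,10} 5  {6,7,8,9,10} 20
  6 to go: {3,4,6,8,9,10} 20  {3,4,7,8,9,10} 60  {4,5,6,8,9,10} 15  {4,6,7,8,9,10} 60  {5,6,7,8,9,10} 30
  7 to go: {3,4,5,6,8,9,10} 35  {3,4,6,7,8,9,10} 140  {4,5,6,7,8,9,10} 105
  8 to go: {3,4,5,6,7,8,9,10} 280
  9 to go: {2,3,4,5,6,7,8,9,10} 280
  if 0:l drops first: 280 orders

280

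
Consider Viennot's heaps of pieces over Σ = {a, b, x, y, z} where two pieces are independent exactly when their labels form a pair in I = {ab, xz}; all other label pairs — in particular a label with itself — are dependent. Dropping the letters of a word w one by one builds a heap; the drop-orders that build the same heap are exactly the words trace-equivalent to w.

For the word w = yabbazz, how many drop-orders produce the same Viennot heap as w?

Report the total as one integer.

6

0(y) covers ∅
1(a) covers 0:y
2(b) covers 0:y
3(b) covers 2:b
4(a) covers 1:a
5(z) covers 3:b, 4:a
6(z) covers 5:z
floor of heap: 0:y
completions by unplaced set U, small U first (add the entries for U minus each lowest piece of U):
  |U|=1: {6}:1
  |U|=2: {5,6}:1
  |U|=3: {3,5,6}:1  {4,5,6}:1
  |U|=4: {1,4,5,6}:1  {2,3,5,6}:1  {3,4,5,6}:2
  |U|=5: {1,3,4,5,6}:3  {2,3,4,5,6}:3
  start at 0(y): 6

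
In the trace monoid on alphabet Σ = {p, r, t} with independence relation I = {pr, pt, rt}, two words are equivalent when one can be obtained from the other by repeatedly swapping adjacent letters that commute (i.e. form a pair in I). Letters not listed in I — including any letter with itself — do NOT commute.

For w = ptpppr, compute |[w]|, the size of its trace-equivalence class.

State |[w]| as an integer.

30

piece 0:p — minimal
piece 1:t — minimal
piece 2:p rests on {0:p}
piece 3:p rests on {2:p}
piece 4:p rests on {3:p}
piece 5:r — minimal
minimal pieces: {0:p, 1:t, 5:r}
ways to finish when only these pieces remain (= sum over removing one remaining piece with nothing left below it):
  1 left: {1}→1  {4}→1  {5}→1
  2 left: {1,4}→2  {1,5}→2  {3,4}→1  {4,5}→2
  3 left: {1,3,4}→3  {1,4,5}→6  {2,3,4}→1  {3,4,5}→3
  4 left: {0,2,3,4}→1  {1,2,3,4}→4  {1,3,4,5}→12  {2,3,4,5}→4
  placing 0:p first → 20 extensions
  placing 1:t first → 5 extensions
  placing 5:r first → 5 extensions
total linear extensions = 30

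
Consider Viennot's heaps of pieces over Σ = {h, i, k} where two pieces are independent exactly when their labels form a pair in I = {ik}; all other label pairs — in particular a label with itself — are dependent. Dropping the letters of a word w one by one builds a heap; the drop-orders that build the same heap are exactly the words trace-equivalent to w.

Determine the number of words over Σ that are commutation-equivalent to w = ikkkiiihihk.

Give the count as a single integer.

piece 0:i — minimal
piece 1:k — minimal
piece 2:k rests on {1:k}
piece 3:k rests on {2:k}
piece 4:i rests on {0:i}
piece 5:i rests on {4:i}
piece 6:i rests on {5:i}
piece 7:h rests on {3:k, 6:i}
piece 8:i rests on {7:h}
piece 9:h rests on {8:i}
piece 10:k rests on {9:h}
minimal pieces: {0:i, 1:k}
ways to finish when only these pieces remain (= sum over removing one remaining piece with nothing left below it):
  1 left: {10}→1
  2 left: {9,10}→1
  3 left: {8,9,10}→1
  4 left: {7,8,9,10}→1
  5 left: {3,7,8,9,10}→1  {6,7,8,9,10}→1
  6 left: {2,3,7,8,9,10}→1  {3,6,7,8,9,10}→2  {5,6,7,8,9,10}→1
  7 left: {1,2,3,7,8,9,10}→1  {2,3,6,7,8,9,10}→3  {3,5,6,7,8,9,10}→3  {4,5,6,7,8,9,10}→1
  8 left: {0,4,5,6,7,8,9,10}→1  {1,2,3,6,7,8,9,10}→4  {2,3,5,6,7,8,9,10}→6  {3,4,5,6,7,8,9,10}→4
  9 left: {0,3,4,5,6,7,8,9,10}→5  {1,2,3,5,6,7,8,9,10}→10  {2,3,4,5,6,7,8,9,10}→10
  placing 0:i first → 20 extensions
  placing 1:k first → 15 extensions
total linear extensions = 35

35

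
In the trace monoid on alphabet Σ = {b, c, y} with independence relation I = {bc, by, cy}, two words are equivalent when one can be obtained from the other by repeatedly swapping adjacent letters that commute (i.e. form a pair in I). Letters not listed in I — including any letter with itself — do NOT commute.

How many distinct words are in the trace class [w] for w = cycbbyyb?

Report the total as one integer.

piece 0:c — minimal
piece 1:y — minimal
piece 2:c rests on {0:c}
piece 3:b — minimal
piece 4:b rests on {3:b}
piece 5:y rests on {1:y}
piece 6:y rests on {5:y}
piece 7:b rests on {4:b}
minimal pieces: {0:c, 1:y, 3:b}
ways to finish when only these pieces remain (= sum over removing one remaining piece with nothing left below it):
  1 left: {2}→1  {6}→1  {7}→1
  2 left: {0,2}→1  {2,6}→2  {2,7}→2  {4,7}→1  {5,6}→1  {6,7}→2
  3 left: {0,2,6}→3  {0,2,7}→3  {1,5,6}→1  {2,4,7}→3  {2,5,6}→3  {2,6,7}→6  {3,4,7}→1  {4,6,7}→3  {5,6,7}→3
  4 left: {0,2,4,7}→6  {0,2,5,6}→6  {0,2,6,7}→12  {1,2,5,6}→4  {1,5,6,7}→4  {2,3,4,7}→4  {2,4,6,7}→12  {2,5,6,7}→12  {3,4,6,7}→4  {4,5,6,7}→6
  5 left: {0,1,2,5,6}→10  {0,2,3,4,7}→10  {0,2,4,6,7}→30  {0,2,5,6,7}→30  {1,2,5,6,7}→20  {1,4,5,6,7}→10  {2,3,4,6,7}→20  {2,4,5,6,7}→30  {3,4,5,6,7}→10
  6 left: {0,1,2,5,6,7}→60  {0,2,3,4,6,7}→60  {0,2,4,5,6,7}→90  {1,2,4,5,6,7}→60  {1,3,4,5,6,7}→20  {2,3,4,5,6,7}→60
  placing 0:c first → 140 extensions
  placing 1:y first → 210 extensions
  placing 3:b first → 210 extensions
total linear extensions = 560

560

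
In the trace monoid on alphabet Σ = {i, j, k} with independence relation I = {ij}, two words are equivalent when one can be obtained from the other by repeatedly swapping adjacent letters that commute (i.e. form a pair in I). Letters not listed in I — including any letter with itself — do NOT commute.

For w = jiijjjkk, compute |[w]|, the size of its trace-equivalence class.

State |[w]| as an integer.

15

piece 0:j — minimal
piece 1:i — minimal
piece 2:i rests on {1:i}
piece 3:j rests on {0:j}
piece 4:j rests on {3:j}
piece 5:j rests on {4:j}
piece 6:k rests on {2:i, 5:j}
piece 7:k rests on {6:k}
minimal pieces: {0:j, 1:i}
ways to finish when only these pieces remain (= sum over removing one remaining piece with nothing left below it):
  1 left: {7}→1
  2 left: {6,7}→1
  3 left: {2,6,7}→1  {5,6,7}→1
  4 left: {1,2,6,7}→1  {2,5,6,7}→2  {4,5,6,7}→1
  5 left: {1,2,5,6,7}→3  {2,4,5,6,7}→3  {3,4,5,6,7}→1
  6 left: {0,3,4,5,6,7}→1  {1,2,4,5,6,7}→6  {2,3,4,5,6,7}→4
  placing 0:j first → 10 extensions
  placing 1:i first → 5 extensions
total linear extensions = 15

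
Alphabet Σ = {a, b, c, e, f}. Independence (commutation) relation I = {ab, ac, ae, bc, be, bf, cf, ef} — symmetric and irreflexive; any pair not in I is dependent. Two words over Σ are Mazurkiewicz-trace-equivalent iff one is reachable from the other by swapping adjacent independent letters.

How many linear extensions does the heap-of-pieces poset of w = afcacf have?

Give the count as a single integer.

0(a) covers ∅
1(f) covers 0:a
2(c) covers ∅
3(a) covers 1:f
4(c) covers 2:c
5(f) covers 3:a
floor of heap: 0:a, 2:c
completions by unplaced set U, small U first (add the entries for U minus each lowest piece of U):
  |U|=1: {4}:1  {5}:1
  |U|=2: {2,4}:1  {3,5}:1  {4,5}:2
  |U|=3: {1,3,5}:1  {2,4,5}:3  {3,4,5}:3
  |U|=4: {0,1,3,5}:1  {1,3,4,5}:4  {2,3,4,5}:6
  start at 0(a): 10
  start at 2(c): 5
sum over floor = 15

15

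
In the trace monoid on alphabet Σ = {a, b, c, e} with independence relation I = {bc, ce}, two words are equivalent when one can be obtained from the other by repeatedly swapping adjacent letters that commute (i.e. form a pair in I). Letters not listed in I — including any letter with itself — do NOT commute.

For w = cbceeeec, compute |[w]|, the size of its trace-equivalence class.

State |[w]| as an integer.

piece 0:c — minimal
piece 1:b — minimal
piece 2:c rests on {0:c}
piece 3:e rests on {1:b}
piece 4:e rests on {3:e}
piece 5:e rests on {4:e}
piece 6:e rests on {5:e}
piece 7:c rests on {2:c}
minimal pieces: {0:c, 1:b}
ways to finish when only these pieces remain (= sum over removing one remaining piece with nothing left below it):
  1 left: {6}→1  {7}→1
  2 left: {2,7}→1  {5,6}→1  {6,7}→2
  3 left: {0,2,7}→1  {2,6,7}→3  {4,5,6}→1  {5,6,7}→3
  4 left: {0,2,6,7}→4  {2,5,6,7}→6  {3,4,5,6}→1  {4,5,6,7}→4
  5 left: {0,2,5,6,7}→10  {1,3,4,5,6}→1  {2,4,5,6,7}→10  {3,4,5,6,7}→5
  6 left: {0,2,4,5,6,7}→20  {1,3,4,5,6,7}→6  {2,3,4,5,6,7}→15
  placing 0:c first → 21 extensions
  placing 1:b first → 35 extensions
total linear extensions = 56

56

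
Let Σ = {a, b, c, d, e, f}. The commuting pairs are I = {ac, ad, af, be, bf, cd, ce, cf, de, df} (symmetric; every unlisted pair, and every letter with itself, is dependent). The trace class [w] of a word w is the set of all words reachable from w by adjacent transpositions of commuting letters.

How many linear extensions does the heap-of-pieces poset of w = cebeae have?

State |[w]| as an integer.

piece 0:c — minimal
piece 1:e — minimal
piece 2:b rests on {0:c}
piece 3:e rests on {1:e}
piece 4:a rests on {2:b, 3:e}
piece 5:e rests on {4:a}
minimal pieces: {0:c, 1:e}
ways to finish when only these pieces remain (= sum over removing one remaining piece with nothing left below it):
  1 left: {5}→1
  2 left: {4,5}→1
  3 left: {2,4,5}→1  {3,4,5}→1
  4 left: {0,2,4,5}→1  {1,3,4,5}→1  {2,3,4,5}→2
  placing 0:c first → 3 extensions
  placing 1:e first → 3 extensions
total linear extensions = 6

6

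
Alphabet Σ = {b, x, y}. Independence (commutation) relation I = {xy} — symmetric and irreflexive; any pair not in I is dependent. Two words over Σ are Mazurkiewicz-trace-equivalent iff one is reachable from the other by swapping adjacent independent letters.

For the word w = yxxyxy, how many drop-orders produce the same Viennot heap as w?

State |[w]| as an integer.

0(y) covers ∅
1(x) covers ∅
2(x) covers 1:x
3(y) covers 0:y
4(x) covers 2:x
5(y) covers 3:y
floor of heap: 0:y, 1:x
completions by unplaced set U, small U first (add the entries for U minus each lowest piece of U):
  |U|=1: {4}:1  {5}:1
  |U|=2: {2,4}:1  {3,5}:1  {4,5}:2
  |U|=3: {0,3,5}:1  {1,2,4}:1  {2,4,5}:3  {3,4,5}:3
  |U|=4: {0,3,4,5}:4  {1,2,4,5}:4  {2,3,4,5}:6
  start at 0(y): 10
  start at 1(x): 10
sum over floor = 20

20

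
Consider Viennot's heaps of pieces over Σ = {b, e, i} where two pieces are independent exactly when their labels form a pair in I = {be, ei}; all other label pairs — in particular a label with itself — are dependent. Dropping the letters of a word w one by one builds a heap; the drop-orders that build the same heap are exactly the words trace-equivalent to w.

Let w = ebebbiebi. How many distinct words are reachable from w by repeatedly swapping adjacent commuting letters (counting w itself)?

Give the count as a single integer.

drop 0:e onto floor
drop 1:b onto floor
drop 2:e onto {0:e}
drop 3:b onto {1:b}
drop 4:b onto {3:b}
drop 5:i onto {4:b}
drop 6:e onto {2:e}
drop 7:b onto {5:i}
drop 8:i onto {7:b}
ground layer = {0:e, 1:b}
drop-orders for the pieces not yet dropped (sum over which currently-grounded one goes next):
  1 to go: {6} 1  {8} 1
  2 to go: {2,6} 1  {6,8} 2  {7,8} 1
  3 to go: {0,2,6} 1  {2,6,8} 3  {5,7,8} 1  {6,7,8} 3
  4 to go: {0,2,6,8} 4  {2,6,7,8} 6  {4,5,7,8} 1  {5,6,7,8} 4
  5 to go: {0,2,6,7,8} 10  {2,5,6,7,8} 10  {3,4,5,7,8} 1  {4,5,6,7,8} 5
  6 to go: {0,2,5,6,7,8} 20  {1,3,4,5,7,8} 1  {2,4,5,6,7,8} 15  {3,4,5,6,7,8} 6
  7 to go: {0,2,4,5,6,7,8} 35  {1,3,4,5,6,7,8} 7  {2,3,4,5,6,7,8} 21
  if 0:e drops first: 28 orders
  if 1:b drops first: 56 orders
heap linearizations: 84

84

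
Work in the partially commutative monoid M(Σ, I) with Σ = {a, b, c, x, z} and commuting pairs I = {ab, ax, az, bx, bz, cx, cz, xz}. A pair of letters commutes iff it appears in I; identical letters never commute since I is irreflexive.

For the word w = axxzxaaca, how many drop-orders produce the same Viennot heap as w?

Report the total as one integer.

drop 0:a onto floor
drop 1:x onto floor
drop 2:x onto {1:x}
drop 3:z onto floor
drop 4:x onto {2:x}
drop 5:a onto {0:a}
drop 6:a onto {5:a}
drop 7:c onto {6:a}
drop 8:a onto {7:c}
ground layer = {0:a, 1:x, 3:z}
drop-orders for the pieces not yet dropped (sum over which currently-grounded one goes next):
  1 to go: {3} 1  {4} 1  {8} 1
  2 to go: {2,4} 1  {3,4} 2  {3,8} 2  {4,8} 2  {7,8} 1
  3 to go: {1,2,4} 1  {2,3,4} 3  {2,4,8} 3  {3,4,8} 6  {3,7,8} 3  {4,7,8} 3  {6,7,8} 1
  4 to go: {1,2,3,4} 4  {1,2,4,8} 4  {2,3,4,8} 12  {2,4,7,8} 6  {3,4,7,8} 12  {3,6,7,8} 4  {4,6,7,8} 4  {5,6,7,8} 1
  5 to go: {0,5,6,7,8} 1  {1,2,3,4,8} 20  {1,2,4,7,8} 10  {2,3,4,7,8} 30  {2,4,6,7,8} 10  {3,4,6,7,8} 20  {3,5,6,7,8} 5  {4,5,6,7,8} 5
  6 to go: {0,3,5,6,7,8} 6  {0,4,5,6,7,8} 6  {1,2,3,4,7,8} 60  {1,2,4,6,7,8} 20  {2,3,4,6,7,8} 60  {2,4,5,6,7,8} 15  {3,4,5,6,7,8} 30
  7 to go: {0,2,4,5,6,7,8} 21  {0,3,4,5,6,7,8} 42  {1,2,3,4,6,7,8} 140  {1,2,4,5,6,7,8} 35  {2,3,4,5,6,7,8} 105
  if 0:a drops first: 280 orders
  if 1:x drops first: 168 orders
  if 3:z drops first: 56 orders
heap linearizations: 504

504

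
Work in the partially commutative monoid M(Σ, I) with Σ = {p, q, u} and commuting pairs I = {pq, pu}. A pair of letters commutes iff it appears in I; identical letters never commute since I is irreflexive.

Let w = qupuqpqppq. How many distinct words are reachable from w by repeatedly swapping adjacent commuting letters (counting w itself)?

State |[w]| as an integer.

#0=q has no predecessor
#1=u depends on [0:q]
#2=p has no predecessor
#3=u depends on [1:u]
#4=q depends on [3:u]
#5=p depends on [2:p]
#6=q depends on [4:q]
#7=p depends on [5:p]
#8=p depends on [7:p]
#9=q depends on [6:q]
sources: [0:q, 2:p]
N(rest) = Σ N(rest − s) over sources s of rest; N(one piece) = 1:
  size 1 → [8]=1  [9]=1
  size 2 → [6,9]=1  [7,8]=1  [8,9]=2
  size 3 → [4,6,9]=1  [5,7,8]=1  [6,8,9]=3  [7,8,9]=3
  size 4 → [2,5,7,8]=1  [3,4,6,9]=1  [4,6,8,9]=4  [5,7,8,9]=4  [6,7,8,9]=6
  size 5 → [1,3,4,6,9]=1  [2,5,7,8,9]=5  [3,4,6,8,9]=5  [4,6,7,8,9]=10  [5,6,7,8,9]=10
  size 6 → [0,1,3,4,6,9]=1  [1,3,4,6,8,9]=6  [2,5,6,7,8,9]=15  [3,4,6,7,8,9]=15  [4,5,6,7,8,9]=20
  size 7 → [0,1,3,4,6,8,9]=7  [1,3,4,6,7,8,9]=21  [2,4,5,6,7,8,9]=35  [3,4,5,6,7,8,9]=35
  size 8 → [0,1,3,4,6,7,8,9]=28  [1,3,4,5,6,7,8,9]=56  [2,3,4,5,6,7,8,9]=70
  first=0(q) contributes 126
  first=2(p) contributes 84
|[w]| = 210

210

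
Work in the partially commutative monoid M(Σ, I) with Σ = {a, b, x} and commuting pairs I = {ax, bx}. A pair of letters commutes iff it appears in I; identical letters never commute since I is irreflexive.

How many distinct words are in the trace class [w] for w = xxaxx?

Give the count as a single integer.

0(x) covers ∅
1(x) covers 0:x
2(a) covers ∅
3(x) covers 1:x
4(x) covers 3:x
floor of heap: 0:x, 2:a
completions by unplaced set U, small U first (add the entries for U minus each lowest piece of U):
  |U|=1: {2}:1  {4}:1
  |U|=2: {2,4}:2  {3,4}:1
  |U|=3: {1,3,4}:1  {2,3,4}:3
  start at 0(x): 4
  start at 2(a): 1
sum over floor = 5

5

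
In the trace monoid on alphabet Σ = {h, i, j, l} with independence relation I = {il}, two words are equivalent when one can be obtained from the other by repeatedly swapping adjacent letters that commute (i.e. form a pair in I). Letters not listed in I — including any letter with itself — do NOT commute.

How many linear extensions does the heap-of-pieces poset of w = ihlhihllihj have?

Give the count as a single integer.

3

#0=i has no predecessor
#1=h depends on [0:i]
#2=l depends on [1:h]
#3=h depends on [2:l]
#4=i depends on [3:h]
#5=h depends on [4:i]
#6=l depends on [5:h]
#7=l depends on [6:l]
#8=i depends on [5:h]
#9=h depends on [7:l, 8:i]
#10=j depends on [9:h]
sources: [0:i]
N(rest) = Σ N(rest − s) over sources s of rest; N(one piece) = 1:
  size 1 → [10]=1
  size 2 → [9,10]=1
  size 3 → [7,9,10]=1  [8,9,10]=1
  size 4 → [6,7,9,10]=1  [7,8,9,10]=2
  size 5 → [6,7,8,9,10]=3
  size 6 → [5,6,7,8,9,10]=3
  size 7 → [4,5,6,7,8,9,10]=3
  size 8 → [3,4,5,6,7,8,9,10]=3
  size 9 → [2,3,4,5,6,7,8,9,10]=3
  first=0(i) contributes 3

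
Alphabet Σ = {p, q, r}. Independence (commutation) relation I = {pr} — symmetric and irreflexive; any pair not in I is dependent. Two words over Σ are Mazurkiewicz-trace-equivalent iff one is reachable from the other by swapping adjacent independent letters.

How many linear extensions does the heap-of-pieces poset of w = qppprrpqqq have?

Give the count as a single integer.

0(q) covers ∅
1(p) covers 0:q
2(p) covers 1:p
3(p) covers 2:p
4(r) covers 0:q
5(r) covers 4:r
6(p) covers 3:p
7(q) covers 5:r, 6:p
8(q) covers 7:q
9(q) covers 8:q
floor of heap: 0:q
completions by unplaced set U, small U first (add the entries for U minus each lowest piece of U):
  |U|=1: {9}:1
  |U|=2: {8,9}:1
  |U|=3: {7,8,9}:1
  |U|=4: {5,7,8,9}:1  {6,7,8,9}:1
  |U|=5: {3,6,7,8,9}:1  {4,5,7,8,9}:1  {5,6,7,8,9}:2
  |U|=6: {2,3,6,7,8,9}:1  {3,5,6,7,8,9}:3  {4,5,6,7,8,9}:3
  |U|=7: {1,2,3,6,7,8,9}:1  {2,3,5,6,7,8,9}:4  {3,4,5,6,7,8,9}:6
  |U|=8: {1,2,3,5,6,7,8,9}:5  {2,3,4,5,6,7,8,9}:10
  start at 0(q): 15

15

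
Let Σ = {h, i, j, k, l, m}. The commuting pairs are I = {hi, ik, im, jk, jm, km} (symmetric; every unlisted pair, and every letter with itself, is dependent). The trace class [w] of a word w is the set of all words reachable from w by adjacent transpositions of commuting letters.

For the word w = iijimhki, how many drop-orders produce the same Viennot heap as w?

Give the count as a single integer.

28

0(i) covers ∅
1(i) covers 0:i
2(j) covers 1:i
3(i) covers 2:j
4(m) covers ∅
5(h) covers 2:j, 4:m
6(k) covers 5:h
7(i) covers 3:i
floor of heap: 0:i, 4:m
completions by unplaced set U, small U first (add the entries for U minus each lowest piece of U):
  |U|=1: {6}:1  {7}:1
  |U|=2: {3,7}:1  {5,6}:1  {6,7}:2
  |U|=3: {3,6,7}:3  {4,5,6}:1  {5,6,7}:3
  |U|=4: {3,5,6,7}:6  {4,5,6,7}:4
  |U|=5: {2,3,5,6,7}:6  {3,4,5,6,7}:10
  |U|=6: {1,2,3,5,6,7}:6  {2,3,4,5,6,7}:16
  start at 0(i): 22
  start at 4(m): 6
sum over floor = 28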